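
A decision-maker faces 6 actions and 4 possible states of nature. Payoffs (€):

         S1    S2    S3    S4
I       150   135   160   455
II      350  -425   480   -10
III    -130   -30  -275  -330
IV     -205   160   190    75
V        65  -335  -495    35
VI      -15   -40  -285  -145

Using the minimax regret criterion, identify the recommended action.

I

Column bests: S1=350, S2=160, S3=480, S4=455.
I regrets: 200, 25, 320, 0 → max 320
II regrets: 0, 585, 0, 465 → max 585
III regrets: 480, 190, 755, 785 → max 785
IV regrets: 555, 0, 290, 380 → max 555
V regrets: 285, 495, 975, 420 → max 975
VI regrets: 365, 200, 765, 600 → max 765
Smallest max regret = 320 → I.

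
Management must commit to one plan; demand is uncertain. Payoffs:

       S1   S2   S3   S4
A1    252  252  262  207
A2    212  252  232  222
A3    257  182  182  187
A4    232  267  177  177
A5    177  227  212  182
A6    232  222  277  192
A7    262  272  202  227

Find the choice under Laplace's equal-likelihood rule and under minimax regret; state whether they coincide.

Row averages: A1=243.25, A2=229.5, A3=202, A4=213.25, A5=199.5, A6=230.75, A7=240.75
Highest average = 243.25 → A1.
Column bests: S1=262, S2=272, S3=277, S4=227.
A1 regrets: 10, 20, 15, 20 → max 20
A2 regrets: 50, 20, 45, 5 → max 50
A3 regrets: 5, 90, 95, 40 → max 95
A4 regrets: 30, 5, 100, 50 → max 100
A5 regrets: 85, 45, 65, 45 → max 85
A6 regrets: 30, 50, 0, 35 → max 50
A7 regrets: 0, 0, 75, 0 → max 75
Smallest max regret = 20 → A1.

laplace → A1; minimax regret → A1 (agree)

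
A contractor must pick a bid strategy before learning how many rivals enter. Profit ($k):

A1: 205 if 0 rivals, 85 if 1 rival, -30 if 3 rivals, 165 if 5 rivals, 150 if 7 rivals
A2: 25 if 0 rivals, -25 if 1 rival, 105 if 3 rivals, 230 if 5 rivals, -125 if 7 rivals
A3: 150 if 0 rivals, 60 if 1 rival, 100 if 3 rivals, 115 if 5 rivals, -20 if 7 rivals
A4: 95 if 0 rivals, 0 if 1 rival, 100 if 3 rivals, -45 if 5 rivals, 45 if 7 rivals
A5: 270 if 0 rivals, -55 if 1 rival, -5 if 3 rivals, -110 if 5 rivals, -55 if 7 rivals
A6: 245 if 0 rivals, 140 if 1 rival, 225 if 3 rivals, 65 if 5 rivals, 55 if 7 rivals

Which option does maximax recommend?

Row maxima: A1=205, A2=230, A3=150, A4=100, A5=270, A6=245
Best best-case = 270 → A5.

A5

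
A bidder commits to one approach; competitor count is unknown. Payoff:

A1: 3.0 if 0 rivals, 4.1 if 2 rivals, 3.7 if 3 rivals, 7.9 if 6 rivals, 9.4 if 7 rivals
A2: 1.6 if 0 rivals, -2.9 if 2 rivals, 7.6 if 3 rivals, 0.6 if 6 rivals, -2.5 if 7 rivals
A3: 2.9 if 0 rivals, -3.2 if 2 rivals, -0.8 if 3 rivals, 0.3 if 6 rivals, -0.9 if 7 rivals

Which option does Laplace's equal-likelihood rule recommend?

Row averages: A1=5.62, A2=0.88, A3=-0.34
Highest average = 5.62 → A1.

A1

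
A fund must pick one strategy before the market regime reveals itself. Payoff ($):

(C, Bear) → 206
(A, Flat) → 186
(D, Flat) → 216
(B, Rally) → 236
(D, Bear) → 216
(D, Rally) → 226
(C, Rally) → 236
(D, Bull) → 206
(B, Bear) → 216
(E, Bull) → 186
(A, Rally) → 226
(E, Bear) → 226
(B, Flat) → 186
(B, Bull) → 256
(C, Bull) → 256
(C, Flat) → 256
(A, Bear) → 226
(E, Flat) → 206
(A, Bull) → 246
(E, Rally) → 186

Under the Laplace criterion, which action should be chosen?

Row averages: A=221, B=223.5, C=238.5, D=216, E=201
Highest average = 238.5 → C.

C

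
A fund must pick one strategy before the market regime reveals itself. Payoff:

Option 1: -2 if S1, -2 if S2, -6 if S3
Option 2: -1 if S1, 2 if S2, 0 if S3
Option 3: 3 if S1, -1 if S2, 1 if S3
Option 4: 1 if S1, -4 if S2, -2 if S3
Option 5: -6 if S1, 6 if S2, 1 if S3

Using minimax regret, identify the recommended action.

Column bests: S1=3, S2=6, S3=1.
Option 1 regrets: 5, 8, 7 → max 8
Option 2 regrets: 4, 4, 1 → max 4
Option 3 regrets: 0, 7, 0 → max 7
Option 4 regrets: 2, 10, 3 → max 10
Option 5 regrets: 9, 0, 0 → max 9
Smallest max regret = 4 → Option 2.

Option 2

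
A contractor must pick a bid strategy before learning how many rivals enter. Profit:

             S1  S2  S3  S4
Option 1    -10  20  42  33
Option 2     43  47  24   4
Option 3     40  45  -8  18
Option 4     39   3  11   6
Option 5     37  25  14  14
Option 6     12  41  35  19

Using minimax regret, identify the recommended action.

Column bests: S1=43, S2=47, S3=42, S4=33.
Option 1 regrets: 53, 27, 0, 0 → max 53
Option 2 regrets: 0, 0, 18, 29 → max 29
Option 3 regrets: 3, 2, 50, 15 → max 50
Option 4 regrets: 4, 44, 31, 27 → max 44
Option 5 regrets: 6, 22, 28, 19 → max 28
Option 6 regrets: 31, 6, 7, 14 → max 31
Smallest max regret = 28 → Option 5.

Option 5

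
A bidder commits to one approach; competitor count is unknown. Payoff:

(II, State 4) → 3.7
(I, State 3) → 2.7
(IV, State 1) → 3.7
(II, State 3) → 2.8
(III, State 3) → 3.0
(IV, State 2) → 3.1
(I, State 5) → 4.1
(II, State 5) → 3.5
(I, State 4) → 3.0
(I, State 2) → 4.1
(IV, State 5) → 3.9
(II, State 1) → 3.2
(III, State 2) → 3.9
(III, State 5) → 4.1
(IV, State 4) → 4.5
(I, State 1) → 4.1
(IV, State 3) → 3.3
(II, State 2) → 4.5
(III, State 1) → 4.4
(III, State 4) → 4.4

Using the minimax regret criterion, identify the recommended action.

Column bests: State 1=4.4, State 2=4.5, State 3=3.3, State 4=4.5, State 5=4.1.
I regrets: 0.3, 0.4, 0.6, 1.5, 0.0 → max 1.5
II regrets: 1.2, 0.0, 0.5, 0.8, 0.6 → max 1.2
III regrets: 0.0, 0.6, 0.3, 0.1, 0.0 → max 0.6
IV regrets: 0.7, 1.4, 0.0, 0.0, 0.2 → max 1.4
Smallest max regret = 0.6 → III.

III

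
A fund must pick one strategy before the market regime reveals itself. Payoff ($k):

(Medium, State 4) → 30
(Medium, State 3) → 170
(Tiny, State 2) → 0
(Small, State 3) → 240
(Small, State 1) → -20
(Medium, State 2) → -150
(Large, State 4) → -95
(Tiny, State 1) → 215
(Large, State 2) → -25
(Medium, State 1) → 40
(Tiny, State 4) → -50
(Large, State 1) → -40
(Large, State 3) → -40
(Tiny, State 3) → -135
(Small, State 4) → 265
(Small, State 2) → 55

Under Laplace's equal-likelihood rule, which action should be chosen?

Small

Row averages: Tiny=7.5, Small=135, Medium=22.5, Large=-50
Highest average = 135 → Small.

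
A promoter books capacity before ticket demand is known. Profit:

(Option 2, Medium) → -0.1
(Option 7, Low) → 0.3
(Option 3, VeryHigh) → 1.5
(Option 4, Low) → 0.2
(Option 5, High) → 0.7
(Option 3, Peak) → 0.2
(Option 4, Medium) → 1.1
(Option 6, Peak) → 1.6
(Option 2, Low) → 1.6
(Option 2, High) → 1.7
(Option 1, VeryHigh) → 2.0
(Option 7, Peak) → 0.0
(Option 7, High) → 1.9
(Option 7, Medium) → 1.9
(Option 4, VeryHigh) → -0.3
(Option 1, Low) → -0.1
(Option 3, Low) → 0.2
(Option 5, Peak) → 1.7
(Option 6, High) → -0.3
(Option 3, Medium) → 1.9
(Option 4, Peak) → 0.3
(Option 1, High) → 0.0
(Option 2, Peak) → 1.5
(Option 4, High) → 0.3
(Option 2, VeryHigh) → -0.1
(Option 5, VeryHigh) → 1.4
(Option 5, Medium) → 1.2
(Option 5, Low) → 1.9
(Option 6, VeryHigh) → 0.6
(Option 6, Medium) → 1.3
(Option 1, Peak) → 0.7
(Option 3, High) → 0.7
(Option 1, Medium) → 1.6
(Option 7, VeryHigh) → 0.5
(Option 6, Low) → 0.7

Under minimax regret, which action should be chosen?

Option 5

Column bests: Low=1.9, Medium=1.9, High=1.9, VeryHigh=2.0, Peak=1.7.
Option 1 regrets: 2.0, 0.3, 1.9, 0.0, 1.0 → max 2.0
Option 2 regrets: 0.3, 2.0, 0.2, 2.1, 0.2 → max 2.1
Option 3 regrets: 1.7, 0.0, 1.2, 0.5, 1.5 → max 1.7
Option 4 regrets: 1.7, 0.8, 1.6, 2.3, 1.4 → max 2.3
Option 5 regrets: 0.0, 0.7, 1.2, 0.6, 0.0 → max 1.2
Option 6 regrets: 1.2, 0.6, 2.2, 1.4, 0.1 → max 2.2
Option 7 regrets: 1.6, 0.0, 0.0, 1.5, 1.7 → max 1.7
Smallest max regret = 1.2 → Option 5.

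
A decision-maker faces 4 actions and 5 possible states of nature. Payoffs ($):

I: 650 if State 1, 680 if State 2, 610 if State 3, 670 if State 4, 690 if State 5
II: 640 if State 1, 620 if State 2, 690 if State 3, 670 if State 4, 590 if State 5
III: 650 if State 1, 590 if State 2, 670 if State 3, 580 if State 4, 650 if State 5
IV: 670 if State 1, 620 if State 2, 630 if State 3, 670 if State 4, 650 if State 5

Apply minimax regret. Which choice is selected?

IV

Column bests: State 1=670, State 2=680, State 3=690, State 4=670, State 5=690.
I regrets: 20, 0, 80, 0, 0 → max 80
II regrets: 30, 60, 0, 0, 100 → max 100
III regrets: 20, 90, 20, 90, 40 → max 90
IV regrets: 0, 60, 60, 0, 40 → max 60
Smallest max regret = 60 → IV.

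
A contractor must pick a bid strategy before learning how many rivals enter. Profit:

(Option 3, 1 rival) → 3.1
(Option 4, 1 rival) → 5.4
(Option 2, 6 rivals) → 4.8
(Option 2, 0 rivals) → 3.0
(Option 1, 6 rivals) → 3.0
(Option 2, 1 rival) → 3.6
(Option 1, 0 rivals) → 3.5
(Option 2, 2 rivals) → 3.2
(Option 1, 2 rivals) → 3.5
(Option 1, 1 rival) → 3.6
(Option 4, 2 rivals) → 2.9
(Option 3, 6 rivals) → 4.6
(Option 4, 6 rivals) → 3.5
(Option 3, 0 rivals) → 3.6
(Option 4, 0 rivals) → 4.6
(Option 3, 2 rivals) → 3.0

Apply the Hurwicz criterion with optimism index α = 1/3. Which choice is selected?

Option 4

Option 1: 1/3·3.6 + 2/3·3.0 = 3.2
Option 2: 1/3·4.8 + 2/3·3.0 = 3.6
Option 3: 1/3·4.6 + 2/3·3.0 = 53/15
Option 4: 1/3·5.4 + 2/3·2.9 = 56/15
Highest Hurwicz score = 56/15 → Option 4.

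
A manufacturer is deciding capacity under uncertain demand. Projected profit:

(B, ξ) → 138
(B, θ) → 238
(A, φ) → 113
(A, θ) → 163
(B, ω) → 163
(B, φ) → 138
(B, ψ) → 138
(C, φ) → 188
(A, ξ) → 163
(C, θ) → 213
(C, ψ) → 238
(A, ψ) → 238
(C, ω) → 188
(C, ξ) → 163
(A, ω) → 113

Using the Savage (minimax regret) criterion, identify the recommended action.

Column bests: θ=238, φ=188, ψ=238, ω=188, ξ=163.
A regrets: 75, 75, 0, 75, 0 → max 75
B regrets: 0, 50, 100, 25, 25 → max 100
C regrets: 25, 0, 0, 0, 0 → max 25
Smallest max regret = 25 → C.

C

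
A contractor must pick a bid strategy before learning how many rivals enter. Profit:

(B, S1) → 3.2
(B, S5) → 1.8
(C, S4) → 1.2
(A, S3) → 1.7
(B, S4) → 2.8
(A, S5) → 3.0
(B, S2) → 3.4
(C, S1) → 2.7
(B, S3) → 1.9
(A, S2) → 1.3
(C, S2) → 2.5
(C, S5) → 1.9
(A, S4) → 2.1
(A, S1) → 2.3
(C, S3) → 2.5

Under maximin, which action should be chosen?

Row minima: A=1.3, B=1.8, C=1.2
Best worst-case = 1.8 → B.

B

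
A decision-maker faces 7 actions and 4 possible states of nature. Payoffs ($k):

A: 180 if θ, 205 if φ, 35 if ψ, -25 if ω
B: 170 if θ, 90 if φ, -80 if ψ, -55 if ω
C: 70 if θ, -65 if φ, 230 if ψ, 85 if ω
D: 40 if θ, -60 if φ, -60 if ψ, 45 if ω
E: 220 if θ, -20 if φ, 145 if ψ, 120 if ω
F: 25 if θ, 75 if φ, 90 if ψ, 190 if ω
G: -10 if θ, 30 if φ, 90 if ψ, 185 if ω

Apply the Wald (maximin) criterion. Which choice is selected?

F

Row minima: A=-25, B=-80, C=-65, D=-60, E=-20, F=25, G=-10
Best worst-case = 25 → F.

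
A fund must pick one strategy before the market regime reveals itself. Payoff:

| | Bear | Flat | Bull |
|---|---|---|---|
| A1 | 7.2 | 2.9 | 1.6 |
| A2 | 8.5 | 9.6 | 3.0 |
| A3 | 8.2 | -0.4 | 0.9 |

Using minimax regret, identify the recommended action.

Column bests: Bear=8.5, Flat=9.6, Bull=3.0.
A1 regrets: 1.3, 6.7, 1.4 → max 6.7
A2 regrets: 0.0, 0.0, 0.0 → max 0.0
A3 regrets: 0.3, 10.0, 2.1 → max 10.0
Smallest max regret = 0.0 → A2.

A2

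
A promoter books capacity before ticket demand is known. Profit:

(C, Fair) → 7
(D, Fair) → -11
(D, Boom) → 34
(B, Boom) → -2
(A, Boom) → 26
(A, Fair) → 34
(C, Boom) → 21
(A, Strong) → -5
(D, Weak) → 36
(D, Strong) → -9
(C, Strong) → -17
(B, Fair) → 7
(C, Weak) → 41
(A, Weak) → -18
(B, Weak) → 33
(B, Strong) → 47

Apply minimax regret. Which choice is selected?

Column bests: Weak=41, Fair=34, Strong=47, Boom=34.
A regrets: 59, 0, 52, 8 → max 59
B regrets: 8, 27, 0, 36 → max 36
C regrets: 0, 27, 64, 13 → max 64
D regrets: 5, 45, 56, 0 → max 56
Smallest max regret = 36 → B.

B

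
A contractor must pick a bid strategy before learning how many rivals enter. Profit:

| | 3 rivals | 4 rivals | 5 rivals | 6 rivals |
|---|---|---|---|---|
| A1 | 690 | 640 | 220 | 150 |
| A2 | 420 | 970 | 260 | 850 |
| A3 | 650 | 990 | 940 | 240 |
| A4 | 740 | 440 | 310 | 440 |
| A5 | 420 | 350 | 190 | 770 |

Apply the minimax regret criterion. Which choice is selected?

A3

Column bests: 3 rivals=740, 4 rivals=990, 5 rivals=940, 6 rivals=850.
A1 regrets: 50, 350, 720, 700 → max 720
A2 regrets: 320, 20, 680, 0 → max 680
A3 regrets: 90, 0, 0, 610 → max 610
A4 regrets: 0, 550, 630, 410 → max 630
A5 regrets: 320, 640, 750, 80 → max 750
Smallest max regret = 610 → A3.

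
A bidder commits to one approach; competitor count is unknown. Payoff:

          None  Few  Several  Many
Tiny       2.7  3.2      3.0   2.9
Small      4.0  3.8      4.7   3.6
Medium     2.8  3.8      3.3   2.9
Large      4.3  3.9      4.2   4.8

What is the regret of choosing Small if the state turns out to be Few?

0.1

Best payoff under Few is 3.9.
Regret = 3.9 − 3.8 = 0.1.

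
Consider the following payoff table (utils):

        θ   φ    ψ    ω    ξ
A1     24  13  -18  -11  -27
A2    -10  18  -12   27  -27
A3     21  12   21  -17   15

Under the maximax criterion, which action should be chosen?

Row maxima: A1=24, A2=27, A3=21
Best best-case = 27 → A2.

A2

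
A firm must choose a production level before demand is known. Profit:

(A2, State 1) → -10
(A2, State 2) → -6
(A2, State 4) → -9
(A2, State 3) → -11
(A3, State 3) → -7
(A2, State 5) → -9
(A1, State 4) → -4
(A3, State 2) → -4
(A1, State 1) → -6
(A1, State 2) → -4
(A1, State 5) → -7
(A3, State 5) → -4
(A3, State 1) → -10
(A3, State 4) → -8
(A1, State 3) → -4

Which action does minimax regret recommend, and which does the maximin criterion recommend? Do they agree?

Column bests: State 1=-6, State 2=-4, State 3=-4, State 4=-4, State 5=-4.
A1 regrets: 0, 0, 0, 0, 3 → max 3
A2 regrets: 4, 2, 7, 5, 5 → max 7
A3 regrets: 4, 0, 3, 4, 0 → max 4
Smallest max regret = 3 → A1.
Row minima: A1=-7, A2=-11, A3=-10
Best worst-case = -7 → A1.

minimax regret → A1; maximin → A1 (agree)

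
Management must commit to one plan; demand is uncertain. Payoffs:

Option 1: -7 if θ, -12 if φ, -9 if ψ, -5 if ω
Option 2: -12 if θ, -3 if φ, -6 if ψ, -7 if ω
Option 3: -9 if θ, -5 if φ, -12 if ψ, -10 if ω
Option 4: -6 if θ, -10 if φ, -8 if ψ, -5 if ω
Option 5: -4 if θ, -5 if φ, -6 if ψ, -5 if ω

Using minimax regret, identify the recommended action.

Column bests: θ=-4, φ=-3, ψ=-6, ω=-5.
Option 1 regrets: 3, 9, 3, 0 → max 9
Option 2 regrets: 8, 0, 0, 2 → max 8
Option 3 regrets: 5, 2, 6, 5 → max 6
Option 4 regrets: 2, 7, 2, 0 → max 7
Option 5 regrets: 0, 2, 0, 0 → max 2
Smallest max regret = 2 → Option 5.

Option 5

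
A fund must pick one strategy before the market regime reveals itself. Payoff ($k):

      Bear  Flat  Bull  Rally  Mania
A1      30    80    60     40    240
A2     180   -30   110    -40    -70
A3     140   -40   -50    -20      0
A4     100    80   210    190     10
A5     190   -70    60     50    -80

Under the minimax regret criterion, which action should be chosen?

Column bests: Bear=190, Flat=80, Bull=210, Rally=190, Mania=240.
A1 regrets: 160, 0, 150, 150, 0 → max 160
A2 regrets: 10, 110, 100, 230, 310 → max 310
A3 regrets: 50, 120, 260, 210, 240 → max 260
A4 regrets: 90, 0, 0, 0, 230 → max 230
A5 regrets: 0, 150, 150, 140, 320 → max 320
Smallest max regret = 160 → A1.

A1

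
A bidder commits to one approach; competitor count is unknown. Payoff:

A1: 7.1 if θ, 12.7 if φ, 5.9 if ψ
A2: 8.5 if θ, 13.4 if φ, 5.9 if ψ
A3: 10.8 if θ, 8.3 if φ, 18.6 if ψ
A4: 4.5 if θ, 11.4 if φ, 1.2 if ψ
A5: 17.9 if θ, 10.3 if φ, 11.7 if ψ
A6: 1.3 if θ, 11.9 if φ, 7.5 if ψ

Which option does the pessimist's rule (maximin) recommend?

Row minima: A1=5.9, A2=5.9, A3=8.3, A4=1.2, A5=10.3, A6=1.3
Best worst-case = 10.3 → A5.

A5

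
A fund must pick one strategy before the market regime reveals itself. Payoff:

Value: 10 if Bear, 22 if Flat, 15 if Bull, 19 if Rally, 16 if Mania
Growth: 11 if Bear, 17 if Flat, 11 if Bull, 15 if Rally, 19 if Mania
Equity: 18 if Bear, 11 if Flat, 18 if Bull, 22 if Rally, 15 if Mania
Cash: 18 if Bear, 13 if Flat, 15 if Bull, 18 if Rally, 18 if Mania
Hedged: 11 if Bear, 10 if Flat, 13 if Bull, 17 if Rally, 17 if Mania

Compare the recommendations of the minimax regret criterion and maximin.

minimax regret → Growth; maximin → Cash (disagree)

Column bests: Bear=18, Flat=22, Bull=18, Rally=22, Mania=19.
Value regrets: 8, 0, 3, 3, 3 → max 8
Growth regrets: 7, 5, 7, 7, 0 → max 7
Equity regrets: 0, 11, 0, 0, 4 → max 11
Cash regrets: 0, 9, 3, 4, 1 → max 9
Hedged regrets: 7, 12, 5, 5, 2 → max 12
Smallest max regret = 7 → Growth.
Row minima: Value=10, Growth=11, Equity=11, Cash=13, Hedged=10
Best worst-case = 13 → Cash.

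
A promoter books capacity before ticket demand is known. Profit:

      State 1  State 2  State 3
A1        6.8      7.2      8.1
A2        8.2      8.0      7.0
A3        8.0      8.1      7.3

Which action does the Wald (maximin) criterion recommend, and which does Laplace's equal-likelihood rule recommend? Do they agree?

maximin → A3; laplace → A3 (agree)

Row minima: A1=6.8, A2=7.0, A3=7.3
Best worst-case = 7.3 → A3.
Row averages: A1=221/30, A2=116/15, A3=7.8
Highest average = 7.8 → A3.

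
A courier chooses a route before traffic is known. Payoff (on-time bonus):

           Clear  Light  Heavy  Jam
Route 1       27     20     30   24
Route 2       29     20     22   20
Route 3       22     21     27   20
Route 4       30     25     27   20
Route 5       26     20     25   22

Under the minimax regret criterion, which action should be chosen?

Column bests: Clear=30, Light=25, Heavy=30, Jam=24.
Route 1 regrets: 3, 5, 0, 0 → max 5
Route 2 regrets: 1, 5, 8, 4 → max 8
Route 3 regrets: 8, 4, 3, 4 → max 8
Route 4 regrets: 0, 0, 3, 4 → max 4
Route 5 regrets: 4, 5, 5, 2 → max 5
Smallest max regret = 4 → Route 4.

Route 4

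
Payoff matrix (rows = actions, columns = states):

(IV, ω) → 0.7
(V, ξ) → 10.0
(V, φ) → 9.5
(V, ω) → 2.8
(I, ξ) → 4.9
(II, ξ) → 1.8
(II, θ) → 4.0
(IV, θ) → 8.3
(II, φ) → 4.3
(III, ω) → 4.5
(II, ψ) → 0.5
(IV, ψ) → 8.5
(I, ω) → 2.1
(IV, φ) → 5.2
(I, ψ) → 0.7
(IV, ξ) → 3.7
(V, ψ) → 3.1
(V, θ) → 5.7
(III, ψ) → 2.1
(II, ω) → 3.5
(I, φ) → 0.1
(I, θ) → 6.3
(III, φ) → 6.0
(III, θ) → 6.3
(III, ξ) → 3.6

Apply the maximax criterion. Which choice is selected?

V

Row maxima: I=6.3, II=4.3, III=6.3, IV=8.5, V=10.0
Best best-case = 10.0 → V.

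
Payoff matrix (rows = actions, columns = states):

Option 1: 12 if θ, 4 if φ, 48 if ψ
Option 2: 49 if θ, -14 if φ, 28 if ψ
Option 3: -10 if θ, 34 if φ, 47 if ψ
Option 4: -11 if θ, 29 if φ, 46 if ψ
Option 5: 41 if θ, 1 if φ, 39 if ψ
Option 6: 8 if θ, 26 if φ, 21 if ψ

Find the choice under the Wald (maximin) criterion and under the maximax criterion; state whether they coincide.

maximin → Option 6; maximax → Option 2 (disagree)

Row minima: Option 1=4, Option 2=-14, Option 3=-10, Option 4=-11, Option 5=1, Option 6=8
Best worst-case = 8 → Option 6.
Row maxima: Option 1=48, Option 2=49, Option 3=47, Option 4=46, Option 5=41, Option 6=26
Best best-case = 49 → Option 2.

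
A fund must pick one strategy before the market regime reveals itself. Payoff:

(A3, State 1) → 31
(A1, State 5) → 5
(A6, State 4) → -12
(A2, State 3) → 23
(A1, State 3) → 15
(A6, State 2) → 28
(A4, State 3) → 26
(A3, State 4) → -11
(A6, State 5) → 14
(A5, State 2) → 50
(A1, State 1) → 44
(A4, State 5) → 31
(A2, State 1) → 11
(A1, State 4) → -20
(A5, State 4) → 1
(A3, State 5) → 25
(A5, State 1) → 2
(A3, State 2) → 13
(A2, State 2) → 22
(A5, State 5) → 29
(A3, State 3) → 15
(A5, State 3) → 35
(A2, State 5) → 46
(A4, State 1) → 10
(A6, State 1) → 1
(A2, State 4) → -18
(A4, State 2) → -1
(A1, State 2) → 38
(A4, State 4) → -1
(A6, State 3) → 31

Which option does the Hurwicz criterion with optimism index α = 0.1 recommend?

A5

A1: 0.1·44 + 0.9·(-20) = -13.6
A2: 0.1·46 + 0.9·(-18) = -11.6
A3: 0.1·31 + 0.9·(-11) = -6.8
A4: 0.1·31 + 0.9·(-1) = 2.2
A5: 0.1·50 + 0.9·1 = 5.9
A6: 0.1·31 + 0.9·(-12) = -7.7
Highest Hurwicz score = 5.9 → A5.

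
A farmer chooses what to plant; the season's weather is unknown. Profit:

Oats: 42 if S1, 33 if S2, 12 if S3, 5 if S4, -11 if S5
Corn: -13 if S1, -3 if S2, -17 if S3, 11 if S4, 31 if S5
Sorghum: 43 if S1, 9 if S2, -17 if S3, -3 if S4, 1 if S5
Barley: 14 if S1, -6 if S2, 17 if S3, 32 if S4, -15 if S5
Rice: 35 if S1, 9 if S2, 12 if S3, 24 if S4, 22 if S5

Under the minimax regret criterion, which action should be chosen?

Column bests: S1=43, S2=33, S3=17, S4=32, S5=31.
Oats regrets: 1, 0, 5, 27, 42 → max 42
Corn regrets: 56, 36, 34, 21, 0 → max 56
Sorghum regrets: 0, 24, 34, 35, 30 → max 35
Barley regrets: 29, 39, 0, 0, 46 → max 46
Rice regrets: 8, 24, 5, 8, 9 → max 24
Smallest max regret = 24 → Rice.

Rice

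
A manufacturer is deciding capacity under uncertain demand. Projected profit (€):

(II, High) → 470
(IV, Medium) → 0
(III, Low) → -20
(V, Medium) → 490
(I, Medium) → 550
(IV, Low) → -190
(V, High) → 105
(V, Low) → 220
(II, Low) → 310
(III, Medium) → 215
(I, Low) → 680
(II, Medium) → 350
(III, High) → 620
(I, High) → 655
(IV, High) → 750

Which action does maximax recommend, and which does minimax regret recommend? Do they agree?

Row maxima: I=680, II=470, III=620, IV=750, V=490
Best best-case = 750 → IV.
Column bests: Low=680, Medium=550, High=750.
I regrets: 0, 0, 95 → max 95
II regrets: 370, 200, 280 → max 370
III regrets: 700, 335, 130 → max 700
IV regrets: 870, 550, 0 → max 870
V regrets: 460, 60, 645 → max 645
Smallest max regret = 95 → I.

maximax → IV; minimax regret → I (disagree)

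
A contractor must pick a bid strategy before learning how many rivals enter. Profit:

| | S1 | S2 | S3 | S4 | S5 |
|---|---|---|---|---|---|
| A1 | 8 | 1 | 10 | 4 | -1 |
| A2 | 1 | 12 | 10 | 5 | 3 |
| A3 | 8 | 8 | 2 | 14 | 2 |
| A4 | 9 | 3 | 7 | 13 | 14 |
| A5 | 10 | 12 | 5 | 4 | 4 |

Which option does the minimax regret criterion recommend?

A4

Column bests: S1=10, S2=12, S3=10, S4=14, S5=14.
A1 regrets: 2, 11, 0, 10, 15 → max 15
A2 regrets: 9, 0, 0, 9, 11 → max 11
A3 regrets: 2, 4, 8, 0, 12 → max 12
A4 regrets: 1, 9, 3, 1, 0 → max 9
A5 regrets: 0, 0, 5, 10, 10 → max 10
Smallest max regret = 9 → A4.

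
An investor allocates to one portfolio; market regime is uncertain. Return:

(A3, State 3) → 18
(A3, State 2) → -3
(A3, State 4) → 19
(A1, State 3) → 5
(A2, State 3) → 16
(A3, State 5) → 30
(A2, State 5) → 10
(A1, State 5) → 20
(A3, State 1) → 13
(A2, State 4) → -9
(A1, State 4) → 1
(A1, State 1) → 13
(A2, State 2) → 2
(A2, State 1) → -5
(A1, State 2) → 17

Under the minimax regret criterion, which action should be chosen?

A1

Column bests: State 1=13, State 2=17, State 3=18, State 4=19, State 5=30.
A1 regrets: 0, 0, 13, 18, 10 → max 18
A2 regrets: 18, 15, 2, 28, 20 → max 28
A3 regrets: 0, 20, 0, 0, 0 → max 20
Smallest max regret = 18 → A1.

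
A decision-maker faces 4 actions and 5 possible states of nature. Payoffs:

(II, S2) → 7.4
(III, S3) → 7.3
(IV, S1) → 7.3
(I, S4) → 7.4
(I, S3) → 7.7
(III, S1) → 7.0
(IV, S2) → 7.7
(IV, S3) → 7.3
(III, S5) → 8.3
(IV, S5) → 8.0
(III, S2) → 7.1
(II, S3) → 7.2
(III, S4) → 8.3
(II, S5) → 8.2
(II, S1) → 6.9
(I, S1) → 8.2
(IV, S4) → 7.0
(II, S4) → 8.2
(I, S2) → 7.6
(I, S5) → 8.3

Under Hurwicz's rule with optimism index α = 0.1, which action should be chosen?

I

I: 0.1·8.3 + 0.9·7.4 = 7.49
II: 0.1·8.2 + 0.9·6.9 = 7.03
III: 0.1·8.3 + 0.9·7.0 = 7.13
IV: 0.1·8.0 + 0.9·7.0 = 7.1
Highest Hurwicz score = 7.49 → I.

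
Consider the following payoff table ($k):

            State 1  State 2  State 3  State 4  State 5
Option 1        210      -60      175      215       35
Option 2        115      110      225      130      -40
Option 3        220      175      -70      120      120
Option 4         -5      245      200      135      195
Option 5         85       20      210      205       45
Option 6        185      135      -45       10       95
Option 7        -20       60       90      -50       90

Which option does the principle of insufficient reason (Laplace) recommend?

Row averages: Option 1=115, Option 2=108, Option 3=113, Option 4=154, Option 5=113, Option 6=76, Option 7=34
Highest average = 154 → Option 4.

Option 4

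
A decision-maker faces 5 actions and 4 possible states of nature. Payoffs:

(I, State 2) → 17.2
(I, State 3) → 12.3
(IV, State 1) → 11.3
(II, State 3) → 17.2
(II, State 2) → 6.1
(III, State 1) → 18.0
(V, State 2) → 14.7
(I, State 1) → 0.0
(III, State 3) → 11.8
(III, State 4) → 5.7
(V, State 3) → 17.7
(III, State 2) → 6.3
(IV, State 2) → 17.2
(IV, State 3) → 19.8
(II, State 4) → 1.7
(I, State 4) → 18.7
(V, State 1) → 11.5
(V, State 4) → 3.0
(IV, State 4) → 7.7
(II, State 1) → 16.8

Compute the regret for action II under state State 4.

Best payoff under State 4 is 18.7.
Regret = 18.7 − 1.7 = 17.0.

17.0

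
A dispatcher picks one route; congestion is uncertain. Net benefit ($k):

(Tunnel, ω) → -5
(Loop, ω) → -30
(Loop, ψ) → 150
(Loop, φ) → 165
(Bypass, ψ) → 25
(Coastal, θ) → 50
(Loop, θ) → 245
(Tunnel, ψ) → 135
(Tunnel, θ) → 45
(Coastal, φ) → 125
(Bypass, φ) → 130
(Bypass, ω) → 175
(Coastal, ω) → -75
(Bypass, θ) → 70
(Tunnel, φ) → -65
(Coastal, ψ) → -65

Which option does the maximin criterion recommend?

Bypass

Row minima: Bypass=25, Tunnel=-65, Coastal=-75, Loop=-30
Best worst-case = 25 → Bypass.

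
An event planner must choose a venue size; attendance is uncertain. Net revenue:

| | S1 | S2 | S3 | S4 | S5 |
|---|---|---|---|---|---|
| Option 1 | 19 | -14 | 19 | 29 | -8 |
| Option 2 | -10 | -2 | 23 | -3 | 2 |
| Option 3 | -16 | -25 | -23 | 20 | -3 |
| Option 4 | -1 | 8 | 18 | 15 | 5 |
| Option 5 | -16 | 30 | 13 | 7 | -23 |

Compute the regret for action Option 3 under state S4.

Best payoff under S4 is 29.
Regret = 29 − 20 = 9.

9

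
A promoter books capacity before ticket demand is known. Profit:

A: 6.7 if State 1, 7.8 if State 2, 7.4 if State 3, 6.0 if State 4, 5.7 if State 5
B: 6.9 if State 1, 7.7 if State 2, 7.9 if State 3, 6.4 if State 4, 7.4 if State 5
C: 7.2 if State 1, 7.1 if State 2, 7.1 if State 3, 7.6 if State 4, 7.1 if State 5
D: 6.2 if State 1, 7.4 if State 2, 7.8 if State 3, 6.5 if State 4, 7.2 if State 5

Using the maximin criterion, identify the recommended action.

Row minima: A=5.7, B=6.4, C=7.1, D=6.2
Best worst-case = 7.1 → C.

C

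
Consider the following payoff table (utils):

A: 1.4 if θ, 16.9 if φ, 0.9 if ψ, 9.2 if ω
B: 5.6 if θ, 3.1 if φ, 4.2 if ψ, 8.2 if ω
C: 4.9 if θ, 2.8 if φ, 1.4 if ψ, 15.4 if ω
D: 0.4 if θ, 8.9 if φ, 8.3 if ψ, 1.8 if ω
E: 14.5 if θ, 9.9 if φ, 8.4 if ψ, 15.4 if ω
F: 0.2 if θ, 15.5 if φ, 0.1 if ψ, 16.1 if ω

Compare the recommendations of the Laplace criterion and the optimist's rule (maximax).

laplace → E; maximax → A (disagree)

Row averages: A=7.1, B=5.275, C=6.125, D=4.85, E=12.05, F=7.975
Highest average = 12.05 → E.
Row maxima: A=16.9, B=8.2, C=15.4, D=8.9, E=15.4, F=16.1
Best best-case = 16.9 → A.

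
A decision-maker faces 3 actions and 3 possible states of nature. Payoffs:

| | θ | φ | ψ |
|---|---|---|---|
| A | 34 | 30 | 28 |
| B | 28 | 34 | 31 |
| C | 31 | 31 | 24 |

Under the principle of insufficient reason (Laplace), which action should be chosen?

Row averages: A=92/3, B=31, C=86/3
Highest average = 31 → B.

B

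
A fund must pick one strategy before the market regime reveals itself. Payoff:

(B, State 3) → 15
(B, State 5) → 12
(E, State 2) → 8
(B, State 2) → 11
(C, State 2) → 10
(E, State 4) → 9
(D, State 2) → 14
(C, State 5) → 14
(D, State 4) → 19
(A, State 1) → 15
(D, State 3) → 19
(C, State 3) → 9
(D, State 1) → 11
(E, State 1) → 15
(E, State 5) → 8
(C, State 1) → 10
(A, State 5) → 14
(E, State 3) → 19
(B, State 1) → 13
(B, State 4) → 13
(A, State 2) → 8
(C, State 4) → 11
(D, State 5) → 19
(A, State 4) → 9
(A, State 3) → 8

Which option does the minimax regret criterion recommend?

D

Column bests: State 1=15, State 2=14, State 3=19, State 4=19, State 5=19.
A regrets: 0, 6, 11, 10, 5 → max 11
B regrets: 2, 3, 4, 6, 7 → max 7
C regrets: 5, 4, 10, 8, 5 → max 10
D regrets: 4, 0, 0, 0, 0 → max 4
E regrets: 0, 6, 0, 10, 11 → max 11
Smallest max regret = 4 → D.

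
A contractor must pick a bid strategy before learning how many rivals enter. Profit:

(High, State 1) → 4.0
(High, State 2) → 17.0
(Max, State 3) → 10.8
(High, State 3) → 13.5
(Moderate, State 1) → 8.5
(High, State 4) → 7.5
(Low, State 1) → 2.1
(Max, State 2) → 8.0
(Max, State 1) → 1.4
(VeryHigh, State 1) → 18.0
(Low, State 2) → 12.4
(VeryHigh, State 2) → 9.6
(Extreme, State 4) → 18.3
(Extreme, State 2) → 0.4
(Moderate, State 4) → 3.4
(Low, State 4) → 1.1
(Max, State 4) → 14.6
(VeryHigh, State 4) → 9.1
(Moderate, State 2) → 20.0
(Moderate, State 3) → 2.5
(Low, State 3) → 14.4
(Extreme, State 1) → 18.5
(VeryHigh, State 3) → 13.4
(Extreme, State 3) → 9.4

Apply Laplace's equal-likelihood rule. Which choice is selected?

VeryHigh

Row averages: Low=7.5, Moderate=8.6, High=10.5, VeryHigh=12.525, Extreme=11.65, Max=8.7
Highest average = 12.525 → VeryHigh.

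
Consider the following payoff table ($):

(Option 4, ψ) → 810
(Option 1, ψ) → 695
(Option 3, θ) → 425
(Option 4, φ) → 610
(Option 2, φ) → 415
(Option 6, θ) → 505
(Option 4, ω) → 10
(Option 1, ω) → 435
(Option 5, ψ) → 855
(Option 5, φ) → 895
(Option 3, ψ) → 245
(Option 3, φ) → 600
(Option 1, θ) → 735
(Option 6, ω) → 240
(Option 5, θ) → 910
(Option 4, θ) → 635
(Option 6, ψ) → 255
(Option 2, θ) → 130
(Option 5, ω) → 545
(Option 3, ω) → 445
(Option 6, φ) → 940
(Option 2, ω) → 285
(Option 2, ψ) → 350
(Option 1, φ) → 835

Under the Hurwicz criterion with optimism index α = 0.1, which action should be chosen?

Option 1: 0.1·835 + 0.9·435 = 475
Option 2: 0.1·415 + 0.9·130 = 158.5
Option 3: 0.1·600 + 0.9·245 = 280.5
Option 4: 0.1·810 + 0.9·10 = 90
Option 5: 0.1·910 + 0.9·545 = 581.5
Option 6: 0.1·940 + 0.9·240 = 310
Highest Hurwicz score = 581.5 → Option 5.

Option 5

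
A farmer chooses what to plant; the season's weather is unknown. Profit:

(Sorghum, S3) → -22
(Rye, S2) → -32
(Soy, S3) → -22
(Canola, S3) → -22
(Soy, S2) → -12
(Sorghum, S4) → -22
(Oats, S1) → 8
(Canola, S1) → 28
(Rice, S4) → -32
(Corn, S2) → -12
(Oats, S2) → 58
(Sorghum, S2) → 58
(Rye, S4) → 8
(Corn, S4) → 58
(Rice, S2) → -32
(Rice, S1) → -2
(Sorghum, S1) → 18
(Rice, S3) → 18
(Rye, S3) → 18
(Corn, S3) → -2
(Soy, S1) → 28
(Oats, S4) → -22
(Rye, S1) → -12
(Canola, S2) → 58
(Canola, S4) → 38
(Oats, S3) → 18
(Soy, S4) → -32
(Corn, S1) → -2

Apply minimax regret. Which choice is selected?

Column bests: S1=28, S2=58, S3=18, S4=58.
Sorghum regrets: 10, 0, 40, 80 → max 80
Canola regrets: 0, 0, 40, 20 → max 40
Rye regrets: 40, 90, 0, 50 → max 90
Rice regrets: 30, 90, 0, 90 → max 90
Oats regrets: 20, 0, 0, 80 → max 80
Soy regrets: 0, 70, 40, 90 → max 90
Corn regrets: 30, 70, 20, 0 → max 70
Smallest max regret = 40 → Canola.

Canola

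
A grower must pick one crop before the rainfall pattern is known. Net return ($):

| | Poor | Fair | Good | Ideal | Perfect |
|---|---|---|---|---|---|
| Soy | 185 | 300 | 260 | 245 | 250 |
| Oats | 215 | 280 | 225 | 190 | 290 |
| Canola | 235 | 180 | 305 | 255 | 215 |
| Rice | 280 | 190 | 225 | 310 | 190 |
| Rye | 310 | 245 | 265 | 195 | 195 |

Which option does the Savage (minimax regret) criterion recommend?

Column bests: Poor=310, Fair=300, Good=305, Ideal=310, Perfect=290.
Soy regrets: 125, 0, 45, 65, 40 → max 125
Oats regrets: 95, 20, 80, 120, 0 → max 120
Canola regrets: 75, 120, 0, 55, 75 → max 120
Rice regrets: 30, 110, 80, 0, 100 → max 110
Rye regrets: 0, 55, 40, 115, 95 → max 115
Smallest max regret = 110 → Rice.

Rice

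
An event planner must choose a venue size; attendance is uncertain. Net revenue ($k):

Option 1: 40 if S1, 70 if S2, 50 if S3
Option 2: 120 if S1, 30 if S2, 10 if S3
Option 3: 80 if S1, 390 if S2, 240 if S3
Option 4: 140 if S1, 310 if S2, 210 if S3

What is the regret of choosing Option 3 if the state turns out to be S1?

60

Best payoff under S1 is 140.
Regret = 140 − 80 = 60.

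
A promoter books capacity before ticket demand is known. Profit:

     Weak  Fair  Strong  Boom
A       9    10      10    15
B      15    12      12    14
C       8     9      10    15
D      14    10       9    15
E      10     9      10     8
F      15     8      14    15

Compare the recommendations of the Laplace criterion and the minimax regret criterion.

Row averages: A=11, B=13.25, C=10.5, D=12, E=9.25, F=13
Highest average = 13.25 → B.
Column bests: Weak=15, Fair=12, Strong=14, Boom=15.
A regrets: 6, 2, 4, 0 → max 6
B regrets: 0, 0, 2, 1 → max 2
C regrets: 7, 3, 4, 0 → max 7
D regrets: 1, 2, 5, 0 → max 5
E regrets: 5, 3, 4, 7 → max 7
F regrets: 0, 4, 0, 0 → max 4
Smallest max regret = 2 → B.

laplace → B; minimax regret → B (agree)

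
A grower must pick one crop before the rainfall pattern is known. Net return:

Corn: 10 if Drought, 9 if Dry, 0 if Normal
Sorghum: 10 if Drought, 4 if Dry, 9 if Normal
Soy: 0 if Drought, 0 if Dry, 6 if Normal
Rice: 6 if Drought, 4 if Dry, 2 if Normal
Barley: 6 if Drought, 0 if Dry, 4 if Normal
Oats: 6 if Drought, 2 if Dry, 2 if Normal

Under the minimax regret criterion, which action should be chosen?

Sorghum

Column bests: Drought=10, Dry=9, Normal=9.
Corn regrets: 0, 0, 9 → max 9
Sorghum regrets: 0, 5, 0 → max 5
Soy regrets: 10, 9, 3 → max 10
Rice regrets: 4, 5, 7 → max 7
Barley regrets: 4, 9, 5 → max 9
Oats regrets: 4, 7, 7 → max 7
Smallest max regret = 5 → Sorghum.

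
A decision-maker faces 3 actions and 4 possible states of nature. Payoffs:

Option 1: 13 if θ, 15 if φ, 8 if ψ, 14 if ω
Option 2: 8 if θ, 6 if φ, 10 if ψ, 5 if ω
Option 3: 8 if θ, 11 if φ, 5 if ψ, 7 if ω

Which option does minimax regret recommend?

Column bests: θ=13, φ=15, ψ=10, ω=14.
Option 1 regrets: 0, 0, 2, 0 → max 2
Option 2 regrets: 5, 9, 0, 9 → max 9
Option 3 regrets: 5, 4, 5, 7 → max 7
Smallest max regret = 2 → Option 1.

Option 1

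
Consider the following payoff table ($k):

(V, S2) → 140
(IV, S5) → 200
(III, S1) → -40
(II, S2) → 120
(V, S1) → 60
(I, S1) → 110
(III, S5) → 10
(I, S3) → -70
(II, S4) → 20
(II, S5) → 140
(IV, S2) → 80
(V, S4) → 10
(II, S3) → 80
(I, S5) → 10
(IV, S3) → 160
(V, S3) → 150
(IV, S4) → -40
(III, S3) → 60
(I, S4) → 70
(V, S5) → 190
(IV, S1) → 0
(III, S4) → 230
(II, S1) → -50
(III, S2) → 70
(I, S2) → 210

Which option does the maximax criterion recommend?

Row maxima: I=210, II=140, III=230, IV=200, V=190
Best best-case = 230 → III.

III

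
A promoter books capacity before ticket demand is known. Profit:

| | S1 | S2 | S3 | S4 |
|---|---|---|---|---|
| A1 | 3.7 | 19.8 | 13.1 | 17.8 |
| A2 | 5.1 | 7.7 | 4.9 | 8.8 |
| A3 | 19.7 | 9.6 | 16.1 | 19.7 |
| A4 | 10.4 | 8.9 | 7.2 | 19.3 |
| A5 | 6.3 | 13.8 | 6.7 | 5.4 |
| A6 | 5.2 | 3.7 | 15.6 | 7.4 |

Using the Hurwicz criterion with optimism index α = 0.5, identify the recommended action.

A1: 0.5·19.8 + 0.5·3.7 = 11.75
A2: 0.5·8.8 + 0.5·4.9 = 6.85
A3: 0.5·19.7 + 0.5·9.6 = 14.65
A4: 0.5·19.3 + 0.5·7.2 = 13.25
A5: 0.5·13.8 + 0.5·5.4 = 9.6
A6: 0.5·15.6 + 0.5·3.7 = 9.65
Highest Hurwicz score = 14.65 → A3.

A3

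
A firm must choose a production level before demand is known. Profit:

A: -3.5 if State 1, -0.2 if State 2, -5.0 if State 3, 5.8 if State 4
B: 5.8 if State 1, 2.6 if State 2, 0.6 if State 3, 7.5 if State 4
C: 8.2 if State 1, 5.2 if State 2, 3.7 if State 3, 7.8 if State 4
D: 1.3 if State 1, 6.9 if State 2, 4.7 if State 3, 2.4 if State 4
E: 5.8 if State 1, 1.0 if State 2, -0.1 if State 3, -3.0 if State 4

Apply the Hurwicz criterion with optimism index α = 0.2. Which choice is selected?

A: 0.2·5.8 + 0.8·(-5.0) = -2.84
B: 0.2·7.5 + 0.8·0.6 = 1.98
C: 0.2·8.2 + 0.8·3.7 = 4.6
D: 0.2·6.9 + 0.8·1.3 = 2.42
E: 0.2·5.8 + 0.8·(-3.0) = -1.24
Highest Hurwicz score = 4.6 → C.

C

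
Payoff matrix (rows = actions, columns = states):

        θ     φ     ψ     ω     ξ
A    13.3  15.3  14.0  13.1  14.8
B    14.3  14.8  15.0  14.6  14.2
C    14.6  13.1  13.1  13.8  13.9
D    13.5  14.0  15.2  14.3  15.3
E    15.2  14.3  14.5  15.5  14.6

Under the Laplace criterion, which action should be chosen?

E

Row averages: A=14.1, B=14.58, C=13.7, D=14.46, E=14.82
Highest average = 14.82 → E.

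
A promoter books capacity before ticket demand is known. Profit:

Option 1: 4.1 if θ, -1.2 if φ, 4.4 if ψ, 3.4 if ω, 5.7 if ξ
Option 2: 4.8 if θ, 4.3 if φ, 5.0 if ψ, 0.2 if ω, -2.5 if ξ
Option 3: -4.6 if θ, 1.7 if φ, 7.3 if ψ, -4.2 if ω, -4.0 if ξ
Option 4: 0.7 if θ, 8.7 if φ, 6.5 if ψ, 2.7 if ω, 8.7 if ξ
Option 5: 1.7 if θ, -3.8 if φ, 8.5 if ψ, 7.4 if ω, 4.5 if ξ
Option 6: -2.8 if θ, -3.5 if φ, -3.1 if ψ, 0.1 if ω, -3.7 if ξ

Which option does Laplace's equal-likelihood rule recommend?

Option 4

Row averages: Option 1=3.28, Option 2=2.36, Option 3=-0.76, Option 4=5.46, Option 5=3.66, Option 6=-2.6
Highest average = 5.46 → Option 4.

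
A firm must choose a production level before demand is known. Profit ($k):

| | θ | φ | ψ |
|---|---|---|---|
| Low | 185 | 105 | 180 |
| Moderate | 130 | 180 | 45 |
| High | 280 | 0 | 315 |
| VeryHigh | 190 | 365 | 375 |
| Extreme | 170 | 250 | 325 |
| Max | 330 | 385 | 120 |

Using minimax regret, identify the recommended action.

VeryHigh

Column bests: θ=330, φ=385, ψ=375.
Low regrets: 145, 280, 195 → max 280
Moderate regrets: 200, 205, 330 → max 330
High regrets: 50, 385, 60 → max 385
VeryHigh regrets: 140, 20, 0 → max 140
Extreme regrets: 160, 135, 50 → max 160
Max regrets: 0, 0, 255 → max 255
Smallest max regret = 140 → VeryHigh.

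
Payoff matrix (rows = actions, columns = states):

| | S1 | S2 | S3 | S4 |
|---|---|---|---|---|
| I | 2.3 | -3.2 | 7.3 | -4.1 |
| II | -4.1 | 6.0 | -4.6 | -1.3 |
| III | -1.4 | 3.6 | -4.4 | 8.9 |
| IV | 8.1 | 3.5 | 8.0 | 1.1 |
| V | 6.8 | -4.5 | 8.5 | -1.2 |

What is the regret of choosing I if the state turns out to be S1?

Best payoff under S1 is 8.1.
Regret = 8.1 − 2.3 = 5.8.

5.8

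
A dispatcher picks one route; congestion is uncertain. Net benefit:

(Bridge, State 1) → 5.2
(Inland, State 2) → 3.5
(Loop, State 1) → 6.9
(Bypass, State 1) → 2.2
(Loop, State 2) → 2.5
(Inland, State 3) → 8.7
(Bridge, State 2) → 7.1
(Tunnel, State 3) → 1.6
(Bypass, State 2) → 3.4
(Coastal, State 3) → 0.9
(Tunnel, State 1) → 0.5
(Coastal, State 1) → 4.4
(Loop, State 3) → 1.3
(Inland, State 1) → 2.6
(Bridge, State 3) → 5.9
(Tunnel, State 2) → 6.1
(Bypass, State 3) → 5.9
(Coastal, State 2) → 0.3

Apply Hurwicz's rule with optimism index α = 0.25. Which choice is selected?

Tunnel: 0.25·6.1 + 0.75·0.5 = 1.9
Loop: 0.25·6.9 + 0.75·1.3 = 2.7
Bridge: 0.25·7.1 + 0.75·5.2 = 5.675
Bypass: 0.25·5.9 + 0.75·2.2 = 3.125
Inland: 0.25·8.7 + 0.75·2.6 = 4.125
Coastal: 0.25·4.4 + 0.75·0.3 = 1.325
Highest Hurwicz score = 5.675 → Bridge.

Bridge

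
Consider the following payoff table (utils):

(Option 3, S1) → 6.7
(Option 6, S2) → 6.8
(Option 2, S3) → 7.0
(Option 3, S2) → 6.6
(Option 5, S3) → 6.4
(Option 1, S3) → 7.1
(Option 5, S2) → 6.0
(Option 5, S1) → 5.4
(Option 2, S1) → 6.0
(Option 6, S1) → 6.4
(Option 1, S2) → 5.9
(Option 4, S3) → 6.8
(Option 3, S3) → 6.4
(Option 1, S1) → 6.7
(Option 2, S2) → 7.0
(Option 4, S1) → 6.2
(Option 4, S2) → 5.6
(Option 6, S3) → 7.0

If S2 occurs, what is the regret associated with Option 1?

1.1

Best payoff under S2 is 7.0.
Regret = 7.0 − 5.9 = 1.1.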